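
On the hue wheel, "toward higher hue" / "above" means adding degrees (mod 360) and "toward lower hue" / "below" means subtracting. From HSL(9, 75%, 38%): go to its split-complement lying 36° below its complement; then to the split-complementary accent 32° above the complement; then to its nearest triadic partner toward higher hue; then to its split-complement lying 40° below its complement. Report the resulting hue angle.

split-comp 36° ↓ +144°: 9 + 144 = 153°
split-comp 32° ↑ +212°: 153 + 212 = 365 → 365 − 360 = 5°
triadic ↑ +120°: 5 + 120 = 125°
split-comp 40° ↓ +140°: 125 + 140 = 265°

265°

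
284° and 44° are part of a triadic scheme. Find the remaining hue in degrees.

A triad places three hues 120° apart.
The full set through 44° is {44°, 164°, 284°}.
Given {44°, 284°}, the missing hue is 164°.

164°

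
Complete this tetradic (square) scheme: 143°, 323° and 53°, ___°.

233°

A square tetradic scheme places four hues every 90°.
The full set through 53° is {53°, 143°, 233°, 323°}.
Given {53°, 143°, 323°}, the missing hue is 233°.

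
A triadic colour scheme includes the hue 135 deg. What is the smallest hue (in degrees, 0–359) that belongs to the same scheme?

15°

A triad places three hues 120° apart.
The full set through 135° is {15°, 135°, 255°}.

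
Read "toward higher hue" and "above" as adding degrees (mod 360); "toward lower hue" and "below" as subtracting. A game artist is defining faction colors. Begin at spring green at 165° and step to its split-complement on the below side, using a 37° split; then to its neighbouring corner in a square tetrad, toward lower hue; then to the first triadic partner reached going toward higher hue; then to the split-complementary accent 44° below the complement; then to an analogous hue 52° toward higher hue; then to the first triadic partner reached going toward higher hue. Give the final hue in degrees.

+143° (split-comp 37° ↓): 165 + 143 = 308°
−90° (square ↓): 308 − 90 = 218°
+120° (triadic ↑): 218 + 120 = 338°
+136° (split-comp 44° ↓): 338 + 136 = 474 → 474 − 360 = 114°
+52° (analog 52° ↑): 114 + 52 = 166°
+120° (triadic ↑): 166 + 120 = 286°

286°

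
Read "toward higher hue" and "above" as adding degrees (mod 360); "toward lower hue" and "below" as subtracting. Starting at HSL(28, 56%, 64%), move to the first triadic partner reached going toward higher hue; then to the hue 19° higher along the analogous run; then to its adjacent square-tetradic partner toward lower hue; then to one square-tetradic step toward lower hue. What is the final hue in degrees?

triadic ↑ +120°: 28 + 120 = 148°
analog 19° ↑ +19°: 148 + 19 = 167°
square ↓ −90°: 167 − 90 = 77°
square ↓ −90°: 77 − 90 = -13 → -13 + 360 = 347°

347°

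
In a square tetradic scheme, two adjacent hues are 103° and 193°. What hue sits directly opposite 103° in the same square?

283°

A square tetradic scheme places four hues 90° apart; opposite corners are 180° apart.
103 + 180 = 283°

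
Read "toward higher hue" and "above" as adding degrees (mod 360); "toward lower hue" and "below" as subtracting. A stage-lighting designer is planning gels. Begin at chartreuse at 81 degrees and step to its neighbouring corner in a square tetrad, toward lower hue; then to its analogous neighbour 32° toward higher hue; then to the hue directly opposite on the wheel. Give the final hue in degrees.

203°

−90° (square ↓): 81 − 90 = -9 → -9 + 360 = 351°
+32° (analog 32° ↑): 351 + 32 = 383 → 383 − 360 = 23°
+180° (complement): 23 + 180 = 203°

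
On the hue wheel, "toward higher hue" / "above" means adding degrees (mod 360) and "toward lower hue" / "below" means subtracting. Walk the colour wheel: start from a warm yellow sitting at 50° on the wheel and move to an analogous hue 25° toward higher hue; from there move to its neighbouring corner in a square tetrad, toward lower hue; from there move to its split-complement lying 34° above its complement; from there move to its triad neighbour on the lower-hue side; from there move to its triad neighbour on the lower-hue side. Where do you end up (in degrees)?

319°

+25° (analog 25° ↑): 50 + 25 = 75°
−90° (square ↓): 75 − 90 = -15 → -15 + 360 = 345°
+214° (split-comp 34° ↑): 345 + 214 = 559 → 559 − 360 = 199°
−120° (triadic ↓): 199 − 120 = 79°
−120° (triadic ↓): 79 − 120 = -41 → -41 + 360 = 319°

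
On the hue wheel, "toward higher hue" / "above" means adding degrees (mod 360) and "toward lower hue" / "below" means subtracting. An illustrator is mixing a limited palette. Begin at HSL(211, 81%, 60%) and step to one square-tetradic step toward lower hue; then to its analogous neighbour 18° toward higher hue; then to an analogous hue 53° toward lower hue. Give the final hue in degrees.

86°

square ↓ −90°: 211 − 90 = 121°
analog 18° ↑ +18°: 121 + 18 = 139°
analog 53° ↓ −53°: 139 − 53 = 86°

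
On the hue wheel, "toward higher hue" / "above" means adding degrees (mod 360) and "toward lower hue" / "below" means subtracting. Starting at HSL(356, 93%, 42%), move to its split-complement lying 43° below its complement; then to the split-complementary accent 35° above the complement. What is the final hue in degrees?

+137° (split-comp 43° ↓): 356 + 137 = 493 → 493 − 360 = 133°
+215° (split-comp 35° ↑): 133 + 215 = 348°

348°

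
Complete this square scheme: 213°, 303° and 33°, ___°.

A square tetradic scheme places four hues every 90°.
The full set through 33° is {33°, 123°, 213°, 303°}.
Given {33°, 213°, 303°}, the missing hue is 123°.

123°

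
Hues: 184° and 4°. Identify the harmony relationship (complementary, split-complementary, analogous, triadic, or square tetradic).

Sort the hues: 4°, 184°.
Successive gaps around the wheel: 180°, 180°.
Two hues 180° apart are complementary.

complementary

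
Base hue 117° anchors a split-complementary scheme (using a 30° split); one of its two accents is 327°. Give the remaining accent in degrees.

267°

Split-complementary hues sit 30° either side of the complement.
Complement of the base 117°: 117 + 180 = 297°
The given accent 327° is 30° one side of 297°; the other accent sits 30° the other side: 297 − 30 = 267°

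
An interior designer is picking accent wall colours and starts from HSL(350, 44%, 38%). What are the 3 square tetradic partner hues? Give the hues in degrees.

A square tetradic scheme places four hues every 90°.
350 + 90 = 440 → 440 − 360 = 80°
350 + 180 = 530 → 530 − 360 = 170°
350 + 270 = 620 → 620 − 360 = 260°

80°, 170°, 260°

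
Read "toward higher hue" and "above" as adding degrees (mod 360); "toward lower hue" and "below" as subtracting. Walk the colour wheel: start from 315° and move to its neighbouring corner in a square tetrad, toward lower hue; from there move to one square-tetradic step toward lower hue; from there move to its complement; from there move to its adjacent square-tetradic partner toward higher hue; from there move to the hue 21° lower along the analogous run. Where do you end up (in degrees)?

−90° (square ↓): 315 − 90 = 225°
−90° (square ↓): 225 − 90 = 135°
+180° (complement): 135 + 180 = 315°
+90° (square ↑): 315 + 90 = 405 → 405 − 360 = 45°
−21° (analog 21° ↓): 45 − 21 = 24°

24°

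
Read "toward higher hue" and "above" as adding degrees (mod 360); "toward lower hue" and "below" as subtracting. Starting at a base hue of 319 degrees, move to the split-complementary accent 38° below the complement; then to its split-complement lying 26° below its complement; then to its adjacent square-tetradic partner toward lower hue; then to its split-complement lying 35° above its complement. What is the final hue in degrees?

20°

319 + 142 = 461 → 461 − 360 = 101°   (split-comp 38° ↓)
101 + 154 = 255°   (split-comp 26° ↓)
255 − 90 = 165°   (square ↓)
165 + 215 = 380 → 380 − 360 = 20°   (split-comp 35° ↑)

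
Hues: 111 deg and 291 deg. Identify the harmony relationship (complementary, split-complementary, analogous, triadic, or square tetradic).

complementary

Sort the hues: 111°, 291°.
Successive gaps around the wheel: 180°, 180°.
Two hues 180° apart are complementary.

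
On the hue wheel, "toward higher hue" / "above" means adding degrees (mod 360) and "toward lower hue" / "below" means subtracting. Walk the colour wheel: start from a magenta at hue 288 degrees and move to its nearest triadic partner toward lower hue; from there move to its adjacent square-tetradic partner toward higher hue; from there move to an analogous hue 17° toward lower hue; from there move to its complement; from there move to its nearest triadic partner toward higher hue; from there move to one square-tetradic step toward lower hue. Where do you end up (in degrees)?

91°

288 − 120 = 168°   (triadic ↓)
168 + 90 = 258°   (square ↑)
258 − 17 = 241°   (analog 17° ↓)
241 + 180 = 421 → 421 − 360 = 61°   (complement)
61 + 120 = 181°   (triadic ↑)
181 − 90 = 91°   (square ↓)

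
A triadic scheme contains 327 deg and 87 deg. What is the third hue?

A triad spaces three hues 120° apart.
The full set is {87°, 207°, 327°}.

207°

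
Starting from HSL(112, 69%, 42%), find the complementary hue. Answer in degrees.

The complement sits 180° across the wheel.
112 + 180 = 292°

292°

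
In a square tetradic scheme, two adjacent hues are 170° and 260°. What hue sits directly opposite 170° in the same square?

A square tetradic scheme places four hues 90° apart; opposite corners are 180° apart.
170 + 180 = 350°

350°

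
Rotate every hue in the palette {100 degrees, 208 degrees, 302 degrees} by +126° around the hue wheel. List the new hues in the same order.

100 + 126 = 226°
208 + 126 = 334°
302 + 126 = 428 → 428 − 360 = 68°

226°, 334°, 68°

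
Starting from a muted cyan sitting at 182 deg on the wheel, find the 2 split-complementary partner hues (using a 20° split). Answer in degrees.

342° and 22°

Split-complementary hues sit 20° either side of the complement.
Complement of 182 deg: 182 + 180 = 362 → 362 − 360 = 2°
2 − 20 = -18 → -18 + 360 = 342°
2 + 20 = 22°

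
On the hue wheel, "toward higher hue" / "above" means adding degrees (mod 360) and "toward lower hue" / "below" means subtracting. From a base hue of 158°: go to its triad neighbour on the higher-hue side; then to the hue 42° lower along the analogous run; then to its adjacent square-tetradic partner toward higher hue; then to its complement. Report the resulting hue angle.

triadic ↑ +120°: 158 + 120 = 278°
analog 42° ↓ −42°: 278 − 42 = 236°
square ↑ +90°: 236 + 90 = 326°
complement +180°: 326 + 180 = 506 → 506 − 360 = 146°

146°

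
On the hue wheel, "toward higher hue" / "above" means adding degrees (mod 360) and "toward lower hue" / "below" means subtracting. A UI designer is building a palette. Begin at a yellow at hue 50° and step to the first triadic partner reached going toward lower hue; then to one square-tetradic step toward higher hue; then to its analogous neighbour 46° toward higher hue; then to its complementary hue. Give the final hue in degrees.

50 − 120 = -70 → -70 + 360 = 290°   (triadic ↓)
290 + 90 = 380 → 380 − 360 = 20°   (square ↑)
20 + 46 = 66°   (analog 46° ↑)
66 + 180 = 246°   (complement)

246°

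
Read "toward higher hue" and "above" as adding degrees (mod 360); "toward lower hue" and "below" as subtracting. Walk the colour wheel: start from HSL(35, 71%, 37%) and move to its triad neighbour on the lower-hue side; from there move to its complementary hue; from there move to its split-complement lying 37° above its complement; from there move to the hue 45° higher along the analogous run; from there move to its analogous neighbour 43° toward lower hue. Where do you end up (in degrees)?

314°

−120° (triadic ↓): 35 − 120 = -85 → -85 + 360 = 275°
+180° (complement): 275 + 180 = 455 → 455 − 360 = 95°
+217° (split-comp 37° ↑): 95 + 217 = 312°
+45° (analog 45° ↑): 312 + 45 = 357°
−43° (analog 43° ↓): 357 − 43 = 314°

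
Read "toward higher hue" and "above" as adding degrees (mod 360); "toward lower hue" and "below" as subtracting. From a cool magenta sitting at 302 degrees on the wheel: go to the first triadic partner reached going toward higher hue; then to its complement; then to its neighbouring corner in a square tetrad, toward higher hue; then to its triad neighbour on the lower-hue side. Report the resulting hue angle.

+120° (triadic ↑): 302 + 120 = 422 → 422 − 360 = 62°
+180° (complement): 62 + 180 = 242°
+90° (square ↑): 242 + 90 = 332°
−120° (triadic ↓): 332 − 120 = 212°

212°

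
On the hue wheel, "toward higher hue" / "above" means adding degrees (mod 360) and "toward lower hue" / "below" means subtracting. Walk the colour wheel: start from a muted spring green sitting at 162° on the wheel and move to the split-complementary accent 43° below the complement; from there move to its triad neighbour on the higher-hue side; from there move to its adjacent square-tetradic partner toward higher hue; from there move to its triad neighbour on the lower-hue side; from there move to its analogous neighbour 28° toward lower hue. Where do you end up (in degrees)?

+137° (split-comp 43° ↓): 162 + 137 = 299°
+120° (triadic ↑): 299 + 120 = 419 → 419 − 360 = 59°
+90° (square ↑): 59 + 90 = 149°
−120° (triadic ↓): 149 − 120 = 29°
−28° (analog 28° ↓): 29 − 28 = 1°

1°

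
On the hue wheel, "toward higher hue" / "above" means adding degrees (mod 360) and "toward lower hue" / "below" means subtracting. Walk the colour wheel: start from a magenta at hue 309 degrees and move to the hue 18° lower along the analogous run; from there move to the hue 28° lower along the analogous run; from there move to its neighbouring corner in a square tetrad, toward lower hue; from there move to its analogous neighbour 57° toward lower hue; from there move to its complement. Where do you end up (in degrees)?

296°

309 − 18 = 291°   (analog 18° ↓)
291 − 28 = 263°   (analog 28° ↓)
263 − 90 = 173°   (square ↓)
173 − 57 = 116°   (analog 57° ↓)
116 + 180 = 296°   (complement)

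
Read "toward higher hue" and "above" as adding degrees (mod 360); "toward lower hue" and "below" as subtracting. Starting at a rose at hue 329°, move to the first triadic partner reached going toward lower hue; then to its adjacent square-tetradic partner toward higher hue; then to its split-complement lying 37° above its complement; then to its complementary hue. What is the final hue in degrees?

−120° (triadic ↓): 329 − 120 = 209°
+90° (square ↑): 209 + 90 = 299°
+217° (split-comp 37° ↑): 299 + 217 = 516 → 516 − 360 = 156°
+180° (complement): 156 + 180 = 336°

336°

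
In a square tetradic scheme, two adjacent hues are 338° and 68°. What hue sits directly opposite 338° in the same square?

158°

A square tetradic scheme places four hues 90° apart; opposite corners are 180° apart.
338 + 180 = 518 → 518 − 360 = 158°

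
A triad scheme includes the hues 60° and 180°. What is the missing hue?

300°

A triad places three hues 120° apart.
The full set through 60° is {60°, 180°, 300°}.
Given {60°, 180°}, the missing hue is 300°.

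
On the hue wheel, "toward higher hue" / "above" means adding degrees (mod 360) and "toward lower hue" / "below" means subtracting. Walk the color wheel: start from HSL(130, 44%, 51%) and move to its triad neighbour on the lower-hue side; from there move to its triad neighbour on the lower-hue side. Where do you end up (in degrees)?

triadic ↓ −120°: 130 − 120 = 10°
triadic ↓ −120°: 10 − 120 = -110 → -110 + 360 = 250°

250°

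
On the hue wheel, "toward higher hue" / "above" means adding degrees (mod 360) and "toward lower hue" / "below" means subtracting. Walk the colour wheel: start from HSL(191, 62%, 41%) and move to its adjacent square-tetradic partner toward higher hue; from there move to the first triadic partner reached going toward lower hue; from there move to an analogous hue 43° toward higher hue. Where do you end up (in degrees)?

191 + 90 = 281°   (square ↑)
281 − 120 = 161°   (triadic ↓)
161 + 43 = 204°   (analog 43° ↑)

204°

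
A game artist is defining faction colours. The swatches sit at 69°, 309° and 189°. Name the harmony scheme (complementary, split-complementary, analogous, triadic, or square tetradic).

Sort the hues: 69°, 189°, 309°.
Successive gaps around the wheel: 120°, 120°, 120°.
Three hues equally spaced 120° apart form a triad.

triadic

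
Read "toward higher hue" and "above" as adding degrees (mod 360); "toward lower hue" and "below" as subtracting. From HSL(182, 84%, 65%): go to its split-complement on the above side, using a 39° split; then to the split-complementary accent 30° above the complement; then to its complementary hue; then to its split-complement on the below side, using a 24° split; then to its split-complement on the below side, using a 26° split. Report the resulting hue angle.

+219° (split-comp 39° ↑): 182 + 219 = 401 → 401 − 360 = 41°
+210° (split-comp 30° ↑): 41 + 210 = 251°
+180° (complement): 251 + 180 = 431 → 431 − 360 = 71°
+156° (split-comp 24° ↓): 71 + 156 = 227°
+154° (split-comp 26° ↓): 227 + 154 = 381 → 381 − 360 = 21°

21°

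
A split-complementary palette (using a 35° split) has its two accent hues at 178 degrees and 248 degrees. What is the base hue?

33°

The accents sit 35° either side of the complement, so the complement is their short-arc midpoint on the wheel.
Short-arc midpoint of 178° and 248°: 213°.
Base is 180° from the complement: 213 − 180 = 33°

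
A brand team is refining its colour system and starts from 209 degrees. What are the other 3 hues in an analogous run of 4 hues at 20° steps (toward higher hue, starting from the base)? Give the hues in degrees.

229°, 249° and 269°

Analogous hues sit every 20° along the wheel.
209 + 20 = 229°
209 + 40 = 249°
209 + 60 = 269°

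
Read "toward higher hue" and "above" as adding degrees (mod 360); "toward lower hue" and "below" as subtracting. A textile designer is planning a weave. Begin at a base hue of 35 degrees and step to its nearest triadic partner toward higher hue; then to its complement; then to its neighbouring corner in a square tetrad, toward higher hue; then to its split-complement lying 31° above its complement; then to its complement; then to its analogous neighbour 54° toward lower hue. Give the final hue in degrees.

42°

triadic ↑ +120°: 35 + 120 = 155°
complement +180°: 155 + 180 = 335°
square ↑ +90°: 335 + 90 = 425 → 425 − 360 = 65°
split-comp 31° ↑ +211°: 65 + 211 = 276°
complement +180°: 276 + 180 = 456 → 456 − 360 = 96°
analog 54° ↓ −54°: 96 − 54 = 42°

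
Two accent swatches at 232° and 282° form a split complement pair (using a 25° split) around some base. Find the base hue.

77°

The accents sit 25° either side of the complement, so the complement is their short-arc midpoint on the wheel.
Short-arc midpoint of 232° and 282°: 257°.
Base is 180° from the complement: 257 − 180 = 77°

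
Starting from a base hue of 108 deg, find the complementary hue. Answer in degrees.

288°

The complement sits 180° across the wheel.
108 + 180 = 288°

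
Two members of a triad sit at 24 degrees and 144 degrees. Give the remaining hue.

264°

A triad spaces three hues 120° apart.
The full set is {24°, 144°, 264°}.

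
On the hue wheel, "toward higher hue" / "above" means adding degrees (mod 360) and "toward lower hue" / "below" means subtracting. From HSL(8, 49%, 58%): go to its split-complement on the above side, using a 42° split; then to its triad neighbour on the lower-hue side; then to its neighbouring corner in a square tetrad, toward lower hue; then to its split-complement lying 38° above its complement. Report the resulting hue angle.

8 + 222 = 230°   (split-comp 42° ↑)
230 − 120 = 110°   (triadic ↓)
110 − 90 = 20°   (square ↓)
20 + 218 = 238°   (split-comp 38° ↑)

238°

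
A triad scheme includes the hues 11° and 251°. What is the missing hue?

A triad places three hues 120° apart.
The full set through 11° is {11°, 131°, 251°}.
Given {11°, 251°}, the missing hue is 131°.

131°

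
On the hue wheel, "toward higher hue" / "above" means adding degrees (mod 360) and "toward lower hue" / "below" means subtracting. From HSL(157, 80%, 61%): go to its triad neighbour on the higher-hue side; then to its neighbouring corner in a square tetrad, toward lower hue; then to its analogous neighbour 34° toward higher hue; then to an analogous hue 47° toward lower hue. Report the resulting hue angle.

174°

157 + 120 = 277°   (triadic ↑)
277 − 90 = 187°   (square ↓)
187 + 34 = 221°   (analog 34° ↑)
221 − 47 = 174°   (analog 47° ↓)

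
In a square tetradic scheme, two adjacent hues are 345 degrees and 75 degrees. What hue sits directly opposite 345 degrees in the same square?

A square tetradic scheme places four hues 90° apart; opposite corners are 180° apart.
345 + 180 = 525 → 525 − 360 = 165°

165°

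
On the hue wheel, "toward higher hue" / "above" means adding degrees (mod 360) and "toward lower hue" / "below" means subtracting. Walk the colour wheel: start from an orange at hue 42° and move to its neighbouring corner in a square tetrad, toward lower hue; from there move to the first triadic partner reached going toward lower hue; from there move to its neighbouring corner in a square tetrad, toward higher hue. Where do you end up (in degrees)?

282°

−90° (square ↓): 42 − 90 = -48 → -48 + 360 = 312°
−120° (triadic ↓): 312 − 120 = 192°
+90° (square ↑): 192 + 90 = 282°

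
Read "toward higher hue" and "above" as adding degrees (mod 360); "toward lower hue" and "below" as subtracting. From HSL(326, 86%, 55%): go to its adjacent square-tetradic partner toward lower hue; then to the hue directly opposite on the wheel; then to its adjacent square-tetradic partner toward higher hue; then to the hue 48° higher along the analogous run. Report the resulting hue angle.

−90° (square ↓): 326 − 90 = 236°
+180° (complement): 236 + 180 = 416 → 416 − 360 = 56°
+90° (square ↑): 56 + 90 = 146°
+48° (analog 48° ↑): 146 + 48 = 194°

194°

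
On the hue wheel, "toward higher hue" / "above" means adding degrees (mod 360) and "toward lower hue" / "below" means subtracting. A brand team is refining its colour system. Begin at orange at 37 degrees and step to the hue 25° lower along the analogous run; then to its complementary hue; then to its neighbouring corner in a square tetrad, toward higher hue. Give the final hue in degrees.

37 − 25 = 12°   (analog 25° ↓)
12 + 180 = 192°   (complement)
192 + 90 = 282°   (square ↑)

282°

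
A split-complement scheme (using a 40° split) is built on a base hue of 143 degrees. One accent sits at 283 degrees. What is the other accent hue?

Split-complementary hues sit 40° either side of the complement.
Complement of the base 143°: 143 + 180 = 323°
The given accent 283° is 40° one side of 323°; the other accent sits 40° the other side: 323 + 40 = 363 → 363 − 360 = 3°

3°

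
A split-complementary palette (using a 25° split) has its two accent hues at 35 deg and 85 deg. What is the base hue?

The accents sit 25° either side of the complement, so the complement is their short-arc midpoint on the wheel.
Short-arc midpoint of 35° and 85°: 60°.
Base is 180° from the complement: 60 − 180 = -120 → -120 + 360 = 240°

240°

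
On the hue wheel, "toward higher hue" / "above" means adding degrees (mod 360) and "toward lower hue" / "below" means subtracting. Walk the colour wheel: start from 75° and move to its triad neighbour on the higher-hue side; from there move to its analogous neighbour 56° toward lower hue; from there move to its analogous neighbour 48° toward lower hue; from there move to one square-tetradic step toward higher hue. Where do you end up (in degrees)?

181°

triadic ↑ +120°: 75 + 120 = 195°
analog 56° ↓ −56°: 195 − 56 = 139°
analog 48° ↓ −48°: 139 − 48 = 91°
square ↑ +90°: 91 + 90 = 181°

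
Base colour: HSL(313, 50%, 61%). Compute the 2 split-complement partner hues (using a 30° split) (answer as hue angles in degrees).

103° and 163°

Complement of 313 deg: 313 + 180 = 493 → 493 − 360 = 133°
133 − 30 = 103°
133 + 30 = 163°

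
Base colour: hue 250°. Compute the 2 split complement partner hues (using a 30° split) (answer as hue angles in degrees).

40° and 100°

Complement of 250°: 250 + 180 = 430 → 430 − 360 = 70°
70 − 30 = 40°
70 + 30 = 100°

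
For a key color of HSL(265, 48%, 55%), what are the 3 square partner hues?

355°, 85°, 175°

A square tetradic scheme places four hues every 90°.
265 + 90 = 355°
265 + 180 = 445 → 445 − 360 = 85°
265 + 270 = 535 → 535 − 360 = 175°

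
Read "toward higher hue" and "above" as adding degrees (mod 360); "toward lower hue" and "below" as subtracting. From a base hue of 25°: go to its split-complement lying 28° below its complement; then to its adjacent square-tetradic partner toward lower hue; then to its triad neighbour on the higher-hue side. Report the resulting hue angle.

+152° (split-comp 28° ↓): 25 + 152 = 177°
−90° (square ↓): 177 − 90 = 87°
+120° (triadic ↑): 87 + 120 = 207°

207°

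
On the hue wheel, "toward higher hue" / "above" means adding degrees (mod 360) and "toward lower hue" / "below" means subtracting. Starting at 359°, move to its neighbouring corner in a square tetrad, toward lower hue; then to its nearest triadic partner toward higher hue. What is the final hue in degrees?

29°

square ↓ −90°: 359 − 90 = 269°
triadic ↑ +120°: 269 + 120 = 389 → 389 − 360 = 29°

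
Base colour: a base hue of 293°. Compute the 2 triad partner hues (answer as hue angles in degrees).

A triad places three hues 120° apart.
293 + 120 = 413 → 413 − 360 = 53°
293 + 240 = 533 → 533 − 360 = 173°

53° and 173°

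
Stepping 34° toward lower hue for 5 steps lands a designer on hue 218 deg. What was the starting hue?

28°

5 steps of 34° (toward lower hue) give a net shift of −170°.
Start = end − shift: 218 + 170 = 388 → 388 − 360 = 28°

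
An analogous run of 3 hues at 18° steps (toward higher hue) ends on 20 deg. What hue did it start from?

344°

2 steps of 18° (toward higher hue) give a net shift of +36°.
Start = end − shift: 20 − 36 = -16 → -16 + 360 = 344°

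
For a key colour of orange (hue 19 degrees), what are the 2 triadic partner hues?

139° and 259°

A triad places three hues 120° apart.
19 + 120 = 139°
19 + 240 = 259°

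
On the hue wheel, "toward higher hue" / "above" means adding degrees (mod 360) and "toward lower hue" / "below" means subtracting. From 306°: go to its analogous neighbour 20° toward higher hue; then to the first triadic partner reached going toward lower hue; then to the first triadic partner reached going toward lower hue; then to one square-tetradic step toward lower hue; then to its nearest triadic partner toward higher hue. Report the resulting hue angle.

116°

+20° (analog 20° ↑): 306 + 20 = 326°
−120° (triadic ↓): 326 − 120 = 206°
−120° (triadic ↓): 206 − 120 = 86°
−90° (square ↓): 86 − 90 = -4 → -4 + 360 = 356°
+120° (triadic ↑): 356 + 120 = 476 → 476 − 360 = 116°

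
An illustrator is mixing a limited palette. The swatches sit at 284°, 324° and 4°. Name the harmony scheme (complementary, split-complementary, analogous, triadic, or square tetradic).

analogous

Sort the hues: 4°, 284°, 324°.
Successive gaps around the wheel: 280°, 40°, 40°.
A run of hues at equal small steps (40°) with one large closing gap is an analogous group.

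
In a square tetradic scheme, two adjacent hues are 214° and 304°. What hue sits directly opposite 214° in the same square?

A square tetradic scheme places four hues 90° apart; opposite corners are 180° apart.
214 + 180 = 394 → 394 − 360 = 34°

34°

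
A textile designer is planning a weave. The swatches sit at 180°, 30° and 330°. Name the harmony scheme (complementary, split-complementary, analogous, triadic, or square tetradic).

Sort the hues: 30°, 180°, 330°.
Successive gaps around the wheel: 150°, 150°, 60°.
Two 150° gaps and one 60° gap — a base hue opposite a pair of accents 30° either side of its complement — is the split-complementary pattern.

split-complementary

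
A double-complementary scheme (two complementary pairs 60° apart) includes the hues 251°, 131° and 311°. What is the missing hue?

A rectangular tetradic uses two complementary pairs 60° apart: offsets 0°, 60°, 180°, 240°.
Among {131°, 251°, 311°}, 131° and 311° are a 180° pair.
The remaining hue 251° needs its own complement: 251 + 180 = 431 → 431 − 360 = 71°

71°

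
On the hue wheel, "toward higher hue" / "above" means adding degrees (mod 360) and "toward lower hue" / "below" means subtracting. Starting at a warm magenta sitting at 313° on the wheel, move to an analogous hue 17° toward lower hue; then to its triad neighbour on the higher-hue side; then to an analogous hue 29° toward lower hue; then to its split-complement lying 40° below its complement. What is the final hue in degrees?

167°

313 − 17 = 296°   (analog 17° ↓)
296 + 120 = 416 → 416 − 360 = 56°   (triadic ↑)
56 − 29 = 27°   (analog 29° ↓)
27 + 140 = 167°   (split-comp 40° ↓)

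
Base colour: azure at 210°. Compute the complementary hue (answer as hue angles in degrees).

The complement sits 180° across the wheel.
210 + 180 = 390 → 390 − 360 = 30°

30°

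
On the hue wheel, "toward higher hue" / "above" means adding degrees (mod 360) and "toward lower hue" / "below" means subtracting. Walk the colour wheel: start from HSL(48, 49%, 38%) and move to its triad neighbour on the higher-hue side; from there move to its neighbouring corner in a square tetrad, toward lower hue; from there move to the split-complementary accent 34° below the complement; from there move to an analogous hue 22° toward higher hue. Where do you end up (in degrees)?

triadic ↑ +120°: 48 + 120 = 168°
square ↓ −90°: 168 − 90 = 78°
split-comp 34° ↓ +146°: 78 + 146 = 224°
analog 22° ↑ +22°: 224 + 22 = 246°

246°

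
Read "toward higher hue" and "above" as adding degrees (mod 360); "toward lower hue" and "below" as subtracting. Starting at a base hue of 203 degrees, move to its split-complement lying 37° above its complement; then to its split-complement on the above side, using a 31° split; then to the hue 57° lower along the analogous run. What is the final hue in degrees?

214°

+217° (split-comp 37° ↑): 203 + 217 = 420 → 420 − 360 = 60°
+211° (split-comp 31° ↑): 60 + 211 = 271°
−57° (analog 57° ↓): 271 − 57 = 214°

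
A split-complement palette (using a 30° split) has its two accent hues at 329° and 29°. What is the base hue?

The accents sit 30° either side of the complement, so the complement is their short-arc midpoint on the wheel.
Short-arc midpoint of 329° and 29°: 359°.
Base is 180° from the complement: 359 − 180 = 179°

179°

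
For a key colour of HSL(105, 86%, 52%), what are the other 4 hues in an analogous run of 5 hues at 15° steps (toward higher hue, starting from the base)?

Analogous hues sit every 15° along the wheel.
105 + 15 = 120°
105 + 30 = 135°
105 + 45 = 150°
105 + 60 = 165°

120°, 135°, 150°, 165°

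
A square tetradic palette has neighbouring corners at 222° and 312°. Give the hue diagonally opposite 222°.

42°

A square tetradic scheme places four hues 90° apart; opposite corners are 180° apart.
222 + 180 = 402 → 402 − 360 = 42°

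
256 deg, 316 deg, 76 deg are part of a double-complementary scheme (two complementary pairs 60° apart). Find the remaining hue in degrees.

A rectangular tetradic uses two complementary pairs 60° apart: offsets 0°, 60°, 180°, 240°.
Among {76°, 256°, 316°}, 256° and 76° are a 180° pair.
The remaining hue 316° needs its own complement: 316 + 180 = 496 → 496 − 360 = 136°

136°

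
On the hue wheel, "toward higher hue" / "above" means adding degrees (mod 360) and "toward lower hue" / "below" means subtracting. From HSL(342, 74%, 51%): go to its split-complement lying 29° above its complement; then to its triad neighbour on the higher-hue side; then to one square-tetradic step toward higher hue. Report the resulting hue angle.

41°

split-comp 29° ↑ +209°: 342 + 209 = 551 → 551 − 360 = 191°
triadic ↑ +120°: 191 + 120 = 311°
square ↑ +90°: 311 + 90 = 401 → 401 − 360 = 41°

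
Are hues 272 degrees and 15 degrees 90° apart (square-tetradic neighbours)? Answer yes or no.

no

Angular distance: |272 − 15| = 257; shorter arc = 360 − 257 = 103°.
90° apart (square-tetradic neighbours) requires 90°.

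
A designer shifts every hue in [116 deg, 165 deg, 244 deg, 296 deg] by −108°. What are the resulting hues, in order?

116 − 108 = 8°
165 − 108 = 57°
244 − 108 = 136°
296 − 108 = 188°

8°, 57°, 136°, 188°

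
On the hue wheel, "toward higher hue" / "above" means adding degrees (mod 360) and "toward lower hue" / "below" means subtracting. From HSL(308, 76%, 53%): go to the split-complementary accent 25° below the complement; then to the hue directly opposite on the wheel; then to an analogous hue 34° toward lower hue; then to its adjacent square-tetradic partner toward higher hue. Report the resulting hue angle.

+155° (split-comp 25° ↓): 308 + 155 = 463 → 463 − 360 = 103°
+180° (complement): 103 + 180 = 283°
−34° (analog 34° ↓): 283 − 34 = 249°
+90° (square ↑): 249 + 90 = 339°

339°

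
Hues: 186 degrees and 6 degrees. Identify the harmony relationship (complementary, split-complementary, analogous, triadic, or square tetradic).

Sort the hues: 6°, 186°.
Successive gaps around the wheel: 180°, 180°.
Two hues 180° apart are complementary.

complementary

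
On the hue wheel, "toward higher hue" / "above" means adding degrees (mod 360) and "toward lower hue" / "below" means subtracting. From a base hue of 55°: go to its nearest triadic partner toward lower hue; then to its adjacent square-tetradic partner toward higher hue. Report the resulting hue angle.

55 − 120 = -65 → -65 + 360 = 295°   (triadic ↓)
295 + 90 = 385 → 385 − 360 = 25°   (square ↑)

25°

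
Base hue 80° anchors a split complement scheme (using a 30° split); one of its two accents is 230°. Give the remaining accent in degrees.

290°

Split-complementary hues sit 30° either side of the complement.
Complement of the base 80°: 80 + 180 = 260°
The given accent 230° is 30° one side of 260°; the other accent sits 30° the other side: 260 + 30 = 290°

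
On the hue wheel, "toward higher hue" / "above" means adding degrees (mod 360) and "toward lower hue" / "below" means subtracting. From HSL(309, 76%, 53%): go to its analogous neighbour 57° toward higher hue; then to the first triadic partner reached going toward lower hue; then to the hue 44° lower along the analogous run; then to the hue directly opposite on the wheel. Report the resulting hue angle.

309 + 57 = 366 → 366 − 360 = 6°   (analog 57° ↑)
6 − 120 = -114 → -114 + 360 = 246°   (triadic ↓)
246 − 44 = 202°   (analog 44° ↓)
202 + 180 = 382 → 382 − 360 = 22°   (complement)

22°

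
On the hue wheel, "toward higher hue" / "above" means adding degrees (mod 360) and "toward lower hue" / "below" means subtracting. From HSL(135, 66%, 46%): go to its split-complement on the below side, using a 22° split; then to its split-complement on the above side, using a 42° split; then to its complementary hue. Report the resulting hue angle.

split-comp 22° ↓ +158°: 135 + 158 = 293°
split-comp 42° ↑ +222°: 293 + 222 = 515 → 515 − 360 = 155°
complement +180°: 155 + 180 = 335°

335°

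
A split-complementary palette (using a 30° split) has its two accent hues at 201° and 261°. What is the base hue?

The accents sit 30° either side of the complement, so the complement is their short-arc midpoint on the wheel.
Short-arc midpoint of 201° and 261°: 231°.
Base is 180° from the complement: 231 − 180 = 51°

51°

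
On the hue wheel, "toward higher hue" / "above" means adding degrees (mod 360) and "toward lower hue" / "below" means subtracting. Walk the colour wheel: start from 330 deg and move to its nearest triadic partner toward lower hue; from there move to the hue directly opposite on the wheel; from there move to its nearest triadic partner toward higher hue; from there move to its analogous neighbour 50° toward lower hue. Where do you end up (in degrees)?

100°

330 − 120 = 210°   (triadic ↓)
210 + 180 = 390 → 390 − 360 = 30°   (complement)
30 + 120 = 150°   (triadic ↑)
150 − 50 = 100°   (analog 50° ↓)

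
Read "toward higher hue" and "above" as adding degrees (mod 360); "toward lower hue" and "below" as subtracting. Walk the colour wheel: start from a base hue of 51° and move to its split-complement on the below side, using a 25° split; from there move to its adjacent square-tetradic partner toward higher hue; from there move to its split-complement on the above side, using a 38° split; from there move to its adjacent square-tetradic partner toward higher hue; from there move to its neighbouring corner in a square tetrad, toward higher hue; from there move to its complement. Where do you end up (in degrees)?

+155° (split-comp 25° ↓): 51 + 155 = 206°
+90° (square ↑): 206 + 90 = 296°
+218° (split-comp 38° ↑): 296 + 218 = 514 → 514 − 360 = 154°
+90° (square ↑): 154 + 90 = 244°
+90° (square ↑): 244 + 90 = 334°
+180° (complement): 334 + 180 = 514 → 514 − 360 = 154°

154°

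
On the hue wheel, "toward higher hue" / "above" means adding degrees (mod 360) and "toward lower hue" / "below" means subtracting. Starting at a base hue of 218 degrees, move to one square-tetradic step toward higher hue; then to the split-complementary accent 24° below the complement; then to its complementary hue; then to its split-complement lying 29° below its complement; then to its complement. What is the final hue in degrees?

+90° (square ↑): 218 + 90 = 308°
+156° (split-comp 24° ↓): 308 + 156 = 464 → 464 − 360 = 104°
+180° (complement): 104 + 180 = 284°
+151° (split-comp 29° ↓): 284 + 151 = 435 → 435 − 360 = 75°
+180° (complement): 75 + 180 = 255°

255°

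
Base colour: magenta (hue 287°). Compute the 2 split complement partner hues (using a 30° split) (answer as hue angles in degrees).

77° and 137°

Split-complementary hues sit 30° either side of the complement.
Complement of 287°: 287 + 180 = 467 → 467 − 360 = 107°
107 − 30 = 77°
107 + 30 = 137°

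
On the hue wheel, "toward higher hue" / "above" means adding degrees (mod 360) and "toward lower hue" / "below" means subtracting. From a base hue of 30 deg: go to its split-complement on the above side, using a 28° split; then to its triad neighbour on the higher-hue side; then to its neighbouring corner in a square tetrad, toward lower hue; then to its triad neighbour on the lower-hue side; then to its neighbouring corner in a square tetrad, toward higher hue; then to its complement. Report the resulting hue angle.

split-comp 28° ↑ +208°: 30 + 208 = 238°
triadic ↑ +120°: 238 + 120 = 358°
square ↓ −90°: 358 − 90 = 268°
triadic ↓ −120°: 268 − 120 = 148°
square ↑ +90°: 148 + 90 = 238°
complement +180°: 238 + 180 = 418 → 418 − 360 = 58°

58°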